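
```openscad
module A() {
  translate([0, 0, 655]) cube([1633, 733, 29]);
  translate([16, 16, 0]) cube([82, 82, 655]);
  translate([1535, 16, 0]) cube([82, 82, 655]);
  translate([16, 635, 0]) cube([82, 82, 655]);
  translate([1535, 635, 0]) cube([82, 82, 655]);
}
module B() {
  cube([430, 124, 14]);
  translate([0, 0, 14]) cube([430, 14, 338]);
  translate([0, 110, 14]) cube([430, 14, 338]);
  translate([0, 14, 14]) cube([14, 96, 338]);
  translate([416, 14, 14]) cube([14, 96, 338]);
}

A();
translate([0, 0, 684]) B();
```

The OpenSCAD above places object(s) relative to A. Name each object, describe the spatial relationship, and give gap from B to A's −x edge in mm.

The open box's min-x is at 0; the table's min-x is 0; gap = 0 mm.

A is a table. B is an open box. The open box is on top of the table. The gap from the open box to the table's −x edge is 0 mm.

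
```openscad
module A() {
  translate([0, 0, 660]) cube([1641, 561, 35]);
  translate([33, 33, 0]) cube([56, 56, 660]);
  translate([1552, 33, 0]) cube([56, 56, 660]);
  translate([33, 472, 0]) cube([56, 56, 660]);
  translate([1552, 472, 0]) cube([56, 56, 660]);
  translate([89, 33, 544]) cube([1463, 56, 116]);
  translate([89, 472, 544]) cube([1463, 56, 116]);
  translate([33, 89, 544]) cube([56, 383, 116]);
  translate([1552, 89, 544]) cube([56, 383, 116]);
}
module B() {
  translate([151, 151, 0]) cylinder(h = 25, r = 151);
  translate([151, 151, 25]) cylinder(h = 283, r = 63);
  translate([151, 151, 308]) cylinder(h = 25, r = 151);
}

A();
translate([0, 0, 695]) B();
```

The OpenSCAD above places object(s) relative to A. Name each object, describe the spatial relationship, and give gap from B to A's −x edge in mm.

The spool's min-x is at 0; the table's min-x is 0; gap = 0 mm.

A is a table. B is a spool. The spool is on top of the table. The gap from the spool to the table's −x edge is 0 mm.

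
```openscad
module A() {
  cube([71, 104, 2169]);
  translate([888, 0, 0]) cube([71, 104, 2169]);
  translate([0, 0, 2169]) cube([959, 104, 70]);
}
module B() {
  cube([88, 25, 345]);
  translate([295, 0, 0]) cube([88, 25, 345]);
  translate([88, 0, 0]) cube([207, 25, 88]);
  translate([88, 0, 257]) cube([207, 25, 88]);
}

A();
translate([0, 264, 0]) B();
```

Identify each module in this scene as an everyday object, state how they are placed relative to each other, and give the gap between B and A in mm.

A is a door frame. B is a picture frame. The picture frame is on the floor beside the door frame on its +y side. The gap between the picture frame and the door frame is 160 mm.

The picture frame's nearest face is 160 mm from the door frame's +y face.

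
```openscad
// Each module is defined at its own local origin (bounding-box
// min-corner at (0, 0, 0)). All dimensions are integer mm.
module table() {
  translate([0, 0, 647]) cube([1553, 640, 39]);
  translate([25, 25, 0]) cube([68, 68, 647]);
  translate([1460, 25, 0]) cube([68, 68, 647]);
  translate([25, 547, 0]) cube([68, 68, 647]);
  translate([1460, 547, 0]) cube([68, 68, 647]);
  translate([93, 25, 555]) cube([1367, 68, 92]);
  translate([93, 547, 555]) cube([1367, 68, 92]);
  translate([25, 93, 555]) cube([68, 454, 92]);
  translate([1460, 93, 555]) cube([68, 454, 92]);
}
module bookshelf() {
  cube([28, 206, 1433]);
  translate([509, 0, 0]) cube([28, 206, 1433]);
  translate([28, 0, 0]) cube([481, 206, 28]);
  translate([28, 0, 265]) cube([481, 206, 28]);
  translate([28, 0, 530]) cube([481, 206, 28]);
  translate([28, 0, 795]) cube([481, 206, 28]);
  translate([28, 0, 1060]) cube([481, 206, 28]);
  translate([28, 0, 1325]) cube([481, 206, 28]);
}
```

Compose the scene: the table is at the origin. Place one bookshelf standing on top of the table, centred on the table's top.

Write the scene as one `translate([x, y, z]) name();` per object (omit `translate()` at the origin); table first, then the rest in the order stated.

table();
translate([508, 217, 686]) bookshelf();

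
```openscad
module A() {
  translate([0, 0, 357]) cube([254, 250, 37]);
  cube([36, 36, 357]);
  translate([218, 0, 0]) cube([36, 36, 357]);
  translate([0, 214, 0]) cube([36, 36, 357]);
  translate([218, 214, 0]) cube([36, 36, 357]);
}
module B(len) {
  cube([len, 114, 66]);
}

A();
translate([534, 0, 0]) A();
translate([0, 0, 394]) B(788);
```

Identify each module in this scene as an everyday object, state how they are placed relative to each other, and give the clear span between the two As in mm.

Second stool starts at x = 534; first ends at x = 254; clear span = 534 − 254 = 280 mm.

A is a stool. B is a beam. A beam spans the tops of two stools. The clear span between the two stools is 280 mm.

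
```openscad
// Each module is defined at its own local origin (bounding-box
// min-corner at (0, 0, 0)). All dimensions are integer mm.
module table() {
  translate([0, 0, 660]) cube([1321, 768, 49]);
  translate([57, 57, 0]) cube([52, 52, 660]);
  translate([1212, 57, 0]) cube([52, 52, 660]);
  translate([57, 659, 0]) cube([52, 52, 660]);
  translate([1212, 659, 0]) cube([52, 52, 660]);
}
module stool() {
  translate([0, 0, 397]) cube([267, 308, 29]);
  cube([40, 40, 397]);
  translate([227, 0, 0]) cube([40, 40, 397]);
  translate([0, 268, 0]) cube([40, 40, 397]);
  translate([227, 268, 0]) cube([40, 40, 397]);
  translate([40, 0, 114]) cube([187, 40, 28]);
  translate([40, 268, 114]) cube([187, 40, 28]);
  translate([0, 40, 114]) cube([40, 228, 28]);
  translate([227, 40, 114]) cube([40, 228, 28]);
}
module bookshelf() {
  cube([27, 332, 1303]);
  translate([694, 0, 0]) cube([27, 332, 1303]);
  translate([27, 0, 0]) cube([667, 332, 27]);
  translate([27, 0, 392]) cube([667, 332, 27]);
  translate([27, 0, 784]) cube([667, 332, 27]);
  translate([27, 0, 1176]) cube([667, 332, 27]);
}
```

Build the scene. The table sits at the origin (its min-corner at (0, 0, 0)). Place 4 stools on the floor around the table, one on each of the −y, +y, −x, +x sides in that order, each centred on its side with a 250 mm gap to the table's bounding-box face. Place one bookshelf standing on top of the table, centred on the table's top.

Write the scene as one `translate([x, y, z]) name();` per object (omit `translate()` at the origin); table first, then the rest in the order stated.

table();
translate([527, -558, 0]) stool();
translate([527, 1018, 0]) stool();
translate([-517, 230, 0]) stool();
translate([1571, 230, 0]) stool();
translate([300, 218, 709]) bookshelf();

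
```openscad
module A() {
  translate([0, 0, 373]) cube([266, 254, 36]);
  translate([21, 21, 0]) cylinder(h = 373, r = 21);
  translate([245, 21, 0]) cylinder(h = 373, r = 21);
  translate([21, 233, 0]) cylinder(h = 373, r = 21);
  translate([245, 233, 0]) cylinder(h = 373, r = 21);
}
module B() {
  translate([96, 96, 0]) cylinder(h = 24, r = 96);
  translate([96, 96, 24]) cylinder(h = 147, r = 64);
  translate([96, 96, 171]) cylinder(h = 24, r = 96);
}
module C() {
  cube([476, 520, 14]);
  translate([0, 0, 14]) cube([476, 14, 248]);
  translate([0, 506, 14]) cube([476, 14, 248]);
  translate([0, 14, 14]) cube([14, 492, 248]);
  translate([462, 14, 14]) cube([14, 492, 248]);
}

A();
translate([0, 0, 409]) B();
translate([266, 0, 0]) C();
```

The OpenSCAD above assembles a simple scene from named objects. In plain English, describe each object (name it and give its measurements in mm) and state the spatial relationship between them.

A is a four-legged stool. The seat is a 266×254×36 mm slab whose top surface is at z = 409 mm; four round legs, each 42 mm in diameter, run from the floor (z = 0) to the underside of the seat, each leg's axis is inset half a diameter from the nearest pair of seat edges (so the leg's bounding box is flush with the corner).

B is a spool: two coaxial disc flanges of radius 96 mm and thickness 24 mm, joined by a core cylinder of radius 64 mm and height 147 mm. The lower flange rests on z = 0 and the three cylinders share a vertical axis.

C is an open-topped rectangular box: outside dimensions 476×520×262 mm, with a uniform wall and base thickness of 14 mm. The base is a full 476×520 slab on the floor; four walls sit on top of the base. The front and back walls (the −y and +y sides) span the full width; the two side walls fit between them.

The spool is on top of the stool. The open box is against the stool's +x side, with their −y faces flush.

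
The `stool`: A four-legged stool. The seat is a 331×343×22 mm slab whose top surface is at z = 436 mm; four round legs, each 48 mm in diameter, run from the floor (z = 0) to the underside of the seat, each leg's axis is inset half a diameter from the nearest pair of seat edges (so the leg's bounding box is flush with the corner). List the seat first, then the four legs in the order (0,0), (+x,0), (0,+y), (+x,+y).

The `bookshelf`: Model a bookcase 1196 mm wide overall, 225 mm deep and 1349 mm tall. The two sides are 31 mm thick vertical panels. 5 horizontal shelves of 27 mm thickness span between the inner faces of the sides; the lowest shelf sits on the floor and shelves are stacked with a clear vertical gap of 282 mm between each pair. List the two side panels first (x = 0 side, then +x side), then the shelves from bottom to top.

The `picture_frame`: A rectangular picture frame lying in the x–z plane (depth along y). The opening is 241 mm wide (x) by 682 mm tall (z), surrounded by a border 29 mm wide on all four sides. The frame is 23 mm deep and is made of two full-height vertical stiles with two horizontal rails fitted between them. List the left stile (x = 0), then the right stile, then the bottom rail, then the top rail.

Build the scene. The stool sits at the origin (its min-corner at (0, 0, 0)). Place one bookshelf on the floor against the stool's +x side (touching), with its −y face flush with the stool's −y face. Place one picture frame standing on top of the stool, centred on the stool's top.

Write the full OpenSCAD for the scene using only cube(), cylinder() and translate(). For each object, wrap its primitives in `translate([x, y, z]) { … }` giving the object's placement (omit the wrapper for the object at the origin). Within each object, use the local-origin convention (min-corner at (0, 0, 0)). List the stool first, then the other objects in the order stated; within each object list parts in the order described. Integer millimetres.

translate([0, 0, 414]) cube([331, 343, 22]);
translate([24, 24, 0]) cylinder(h = 414, r = 24);
translate([307, 24, 0]) cylinder(h = 414, r = 24);
translate([24, 319, 0]) cylinder(h = 414, r = 24);
translate([307, 319, 0]) cylinder(h = 414, r = 24);
translate([331, 0, 0]) {
  cube([31, 225, 1349]);
  translate([1165, 0, 0]) cube([31, 225, 1349]);
  translate([31, 0, 0]) cube([1134, 225, 27]);
  translate([31, 0, 309]) cube([1134, 225, 27]);
  translate([31, 0, 618]) cube([1134, 225, 27]);
  translate([31, 0, 927]) cube([1134, 225, 27]);
  translate([31, 0, 1236]) cube([1134, 225, 27]);
}
translate([16, 160, 436]) {
  cube([29, 23, 740]);
  translate([270, 0, 0]) cube([29, 23, 740]);
  translate([29, 0, 0]) cube([241, 23, 29]);
  translate([29, 0, 711]) cube([241, 23, 29]);
}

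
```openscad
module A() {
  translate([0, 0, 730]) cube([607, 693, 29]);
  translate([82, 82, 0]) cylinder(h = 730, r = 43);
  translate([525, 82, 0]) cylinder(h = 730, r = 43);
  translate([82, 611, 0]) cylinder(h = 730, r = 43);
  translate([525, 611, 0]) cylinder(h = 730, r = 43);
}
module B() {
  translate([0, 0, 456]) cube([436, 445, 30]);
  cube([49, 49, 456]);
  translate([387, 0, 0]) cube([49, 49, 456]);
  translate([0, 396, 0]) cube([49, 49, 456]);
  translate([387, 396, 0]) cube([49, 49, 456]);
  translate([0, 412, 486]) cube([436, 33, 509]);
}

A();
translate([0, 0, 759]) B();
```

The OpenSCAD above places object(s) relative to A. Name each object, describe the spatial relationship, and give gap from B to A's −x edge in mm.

A is a table. B is a chair. The chair is on top of the table. The gap from the chair to the table's −x edge is 0 mm.

The chair's min-x is at 0; the table's min-x is 0; gap = 0 mm.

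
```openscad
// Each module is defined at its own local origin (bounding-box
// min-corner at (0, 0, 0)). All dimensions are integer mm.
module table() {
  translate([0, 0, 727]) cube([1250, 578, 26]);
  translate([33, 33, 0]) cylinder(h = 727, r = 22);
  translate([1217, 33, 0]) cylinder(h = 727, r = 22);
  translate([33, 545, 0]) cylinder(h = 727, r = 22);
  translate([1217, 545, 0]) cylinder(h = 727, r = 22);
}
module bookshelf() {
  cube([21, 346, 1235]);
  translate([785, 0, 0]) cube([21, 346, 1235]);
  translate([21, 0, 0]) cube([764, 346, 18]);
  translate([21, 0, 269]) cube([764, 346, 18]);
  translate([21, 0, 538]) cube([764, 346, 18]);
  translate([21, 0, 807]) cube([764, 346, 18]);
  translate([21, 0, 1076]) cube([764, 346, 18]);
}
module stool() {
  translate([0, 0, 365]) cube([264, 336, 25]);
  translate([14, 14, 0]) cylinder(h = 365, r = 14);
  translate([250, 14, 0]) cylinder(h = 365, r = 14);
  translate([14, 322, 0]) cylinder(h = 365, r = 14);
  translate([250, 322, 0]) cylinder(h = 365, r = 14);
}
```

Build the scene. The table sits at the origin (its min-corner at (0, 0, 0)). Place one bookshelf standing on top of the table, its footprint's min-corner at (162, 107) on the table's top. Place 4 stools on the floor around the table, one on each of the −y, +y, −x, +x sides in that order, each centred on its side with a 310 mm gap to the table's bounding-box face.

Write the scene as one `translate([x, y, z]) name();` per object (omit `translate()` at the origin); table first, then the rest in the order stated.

table();
translate([162, 107, 753]) bookshelf();
translate([493, -646, 0]) stool();
translate([493, 888, 0]) stool();
translate([-574, 121, 0]) stool();
translate([1560, 121, 0]) stool();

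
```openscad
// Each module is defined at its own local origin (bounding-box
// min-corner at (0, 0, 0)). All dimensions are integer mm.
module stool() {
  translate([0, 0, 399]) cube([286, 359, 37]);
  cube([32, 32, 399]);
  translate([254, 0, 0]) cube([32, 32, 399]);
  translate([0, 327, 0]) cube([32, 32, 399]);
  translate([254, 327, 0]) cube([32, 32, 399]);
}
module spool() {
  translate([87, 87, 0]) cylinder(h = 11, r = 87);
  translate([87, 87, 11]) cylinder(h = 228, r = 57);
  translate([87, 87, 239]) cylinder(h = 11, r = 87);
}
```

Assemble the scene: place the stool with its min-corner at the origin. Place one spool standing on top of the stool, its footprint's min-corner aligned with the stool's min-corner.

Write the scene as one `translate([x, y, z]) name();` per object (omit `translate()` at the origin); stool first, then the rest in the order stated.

stool();
translate([0, 0, 436]) spool();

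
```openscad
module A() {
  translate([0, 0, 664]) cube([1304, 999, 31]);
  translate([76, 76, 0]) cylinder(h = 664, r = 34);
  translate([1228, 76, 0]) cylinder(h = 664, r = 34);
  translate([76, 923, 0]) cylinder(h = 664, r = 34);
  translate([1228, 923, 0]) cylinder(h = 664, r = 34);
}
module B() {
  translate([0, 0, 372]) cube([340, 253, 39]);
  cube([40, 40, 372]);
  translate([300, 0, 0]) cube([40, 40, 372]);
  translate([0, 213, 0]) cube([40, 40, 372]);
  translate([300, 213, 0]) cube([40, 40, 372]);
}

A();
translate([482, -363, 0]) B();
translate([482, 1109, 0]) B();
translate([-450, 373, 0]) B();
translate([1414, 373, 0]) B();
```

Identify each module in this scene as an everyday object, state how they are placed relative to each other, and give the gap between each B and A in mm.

Each stool's nearest face is 110 mm from the table's bounding box.

A is a table. B is a stool. Four stools sit around the table at the −y, +y, −x, +x sides. The gap between each stool and the table is 110 mm.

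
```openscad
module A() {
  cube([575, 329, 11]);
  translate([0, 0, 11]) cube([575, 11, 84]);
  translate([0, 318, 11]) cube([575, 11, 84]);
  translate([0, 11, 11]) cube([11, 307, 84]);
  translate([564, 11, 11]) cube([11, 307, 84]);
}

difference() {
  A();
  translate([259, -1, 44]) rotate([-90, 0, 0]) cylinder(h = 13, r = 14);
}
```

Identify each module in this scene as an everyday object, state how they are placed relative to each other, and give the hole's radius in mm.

The subtracted cylinder has r = 14 mm.

A is an open box. The open box has a circular hole through its front wall. The hole's radius is 14 mm.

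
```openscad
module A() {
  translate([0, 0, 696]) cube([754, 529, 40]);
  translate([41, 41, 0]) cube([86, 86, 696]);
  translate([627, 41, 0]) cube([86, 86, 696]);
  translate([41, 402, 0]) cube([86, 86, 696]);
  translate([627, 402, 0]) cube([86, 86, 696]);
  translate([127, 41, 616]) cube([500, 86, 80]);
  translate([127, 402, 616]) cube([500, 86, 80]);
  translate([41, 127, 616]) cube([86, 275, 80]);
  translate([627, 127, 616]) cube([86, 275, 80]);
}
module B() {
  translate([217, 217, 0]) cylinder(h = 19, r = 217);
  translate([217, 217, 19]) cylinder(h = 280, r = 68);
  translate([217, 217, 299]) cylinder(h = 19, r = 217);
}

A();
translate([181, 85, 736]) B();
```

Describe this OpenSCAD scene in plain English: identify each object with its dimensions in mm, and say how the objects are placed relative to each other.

A is a table: top 754 mm (x) × 529 mm (y), 40 mm thick, upper face at z = 736 mm, on four 86×86 mm square legs, each inset 41 mm from the nearest pair of top edges, running from z = 0 to the bottom of the top. Four apron rails, 86 mm thick and 80 mm tall, run between adjacent legs with their top edges flush with the underside of the top and their outer faces flush with the legs' outer faces.

B is a spool: two coaxial disc flanges of radius 217 mm and thickness 19 mm, joined by a core cylinder of radius 68 mm and height 280 mm. The lower flange rests on z = 0 and the three cylinders share a vertical axis.

The spool is on top of the table.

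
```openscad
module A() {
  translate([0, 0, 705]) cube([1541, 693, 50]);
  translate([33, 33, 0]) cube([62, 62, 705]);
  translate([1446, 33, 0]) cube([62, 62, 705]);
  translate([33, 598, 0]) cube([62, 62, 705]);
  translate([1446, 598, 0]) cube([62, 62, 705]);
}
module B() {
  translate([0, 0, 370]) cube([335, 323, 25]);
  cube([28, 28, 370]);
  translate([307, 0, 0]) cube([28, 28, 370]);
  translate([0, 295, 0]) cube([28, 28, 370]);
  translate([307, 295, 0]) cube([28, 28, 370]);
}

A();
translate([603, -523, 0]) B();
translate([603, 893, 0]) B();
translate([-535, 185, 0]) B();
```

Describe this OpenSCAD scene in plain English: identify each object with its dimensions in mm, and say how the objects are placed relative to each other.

A is a rectangular dining table. The top is 1541×693×50 mm with its upper surface at z = 755 mm. It stands on four 62×62 mm square legs, each inset 33 mm from the nearest pair of top edges, running from the floor to the underside of the top.

B is a four-legged stool. The seat is a 335×323×25 mm slab whose top surface is at z = 395 mm; four square legs, each 28×28 mm in cross-section, run from the floor (z = 0) to the underside of the seat, each flush with a corner of the seat.

Three stools sit around the table at the −y, +y, −x sides.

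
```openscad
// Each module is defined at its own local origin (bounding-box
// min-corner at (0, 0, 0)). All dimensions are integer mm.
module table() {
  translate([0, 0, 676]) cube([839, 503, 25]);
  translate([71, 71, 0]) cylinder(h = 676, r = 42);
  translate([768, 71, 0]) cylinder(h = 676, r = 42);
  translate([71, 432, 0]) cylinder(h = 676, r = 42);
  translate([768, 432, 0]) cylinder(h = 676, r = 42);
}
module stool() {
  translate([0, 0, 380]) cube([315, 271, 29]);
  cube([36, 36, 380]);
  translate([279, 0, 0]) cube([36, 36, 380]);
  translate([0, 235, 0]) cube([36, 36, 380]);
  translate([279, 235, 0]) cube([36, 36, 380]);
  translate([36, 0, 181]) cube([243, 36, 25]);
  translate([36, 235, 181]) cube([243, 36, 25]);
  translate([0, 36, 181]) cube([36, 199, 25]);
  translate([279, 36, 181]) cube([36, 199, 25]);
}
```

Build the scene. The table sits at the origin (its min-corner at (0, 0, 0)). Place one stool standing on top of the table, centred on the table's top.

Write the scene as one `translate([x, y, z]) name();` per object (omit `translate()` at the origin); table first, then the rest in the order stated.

table();
translate([262, 116, 701]) stool();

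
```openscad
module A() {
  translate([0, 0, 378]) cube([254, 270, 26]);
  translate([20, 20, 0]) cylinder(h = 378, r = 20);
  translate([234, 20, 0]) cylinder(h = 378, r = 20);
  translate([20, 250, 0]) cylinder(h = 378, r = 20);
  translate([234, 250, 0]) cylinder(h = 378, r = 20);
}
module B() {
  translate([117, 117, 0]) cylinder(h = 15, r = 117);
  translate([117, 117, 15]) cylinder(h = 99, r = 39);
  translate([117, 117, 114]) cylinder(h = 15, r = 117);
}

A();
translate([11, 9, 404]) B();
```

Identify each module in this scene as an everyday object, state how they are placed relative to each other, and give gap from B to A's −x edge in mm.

The spool's min-x is at 11; the stool's min-x is 0; gap = 11 mm.

A is a stool. B is a spool. The spool is on top of the stool. The gap from the spool to the stool's −x edge is 11 mm.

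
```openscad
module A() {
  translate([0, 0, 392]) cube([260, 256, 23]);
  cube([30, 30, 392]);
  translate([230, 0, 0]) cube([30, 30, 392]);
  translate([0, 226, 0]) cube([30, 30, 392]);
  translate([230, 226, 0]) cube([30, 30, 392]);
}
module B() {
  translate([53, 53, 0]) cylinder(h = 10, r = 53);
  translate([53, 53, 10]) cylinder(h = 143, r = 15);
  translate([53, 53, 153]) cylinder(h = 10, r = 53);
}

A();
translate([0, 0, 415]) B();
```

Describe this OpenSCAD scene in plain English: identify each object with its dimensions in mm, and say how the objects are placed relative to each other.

A is a four-legged stool. The seat is 260×256 mm, 23 mm thick, top at z = 415 mm. It stands on four square legs, each 30×30 mm in cross-section, from z = 0 to the seat underside, each flush with a corner of the seat.

B is a spool: two coaxial disc flanges of radius 53 mm and thickness 10 mm, joined by a core cylinder of radius 15 mm and height 143 mm. The lower flange rests on z = 0 and the three cylinders share a vertical axis.

The spool is on top of the stool.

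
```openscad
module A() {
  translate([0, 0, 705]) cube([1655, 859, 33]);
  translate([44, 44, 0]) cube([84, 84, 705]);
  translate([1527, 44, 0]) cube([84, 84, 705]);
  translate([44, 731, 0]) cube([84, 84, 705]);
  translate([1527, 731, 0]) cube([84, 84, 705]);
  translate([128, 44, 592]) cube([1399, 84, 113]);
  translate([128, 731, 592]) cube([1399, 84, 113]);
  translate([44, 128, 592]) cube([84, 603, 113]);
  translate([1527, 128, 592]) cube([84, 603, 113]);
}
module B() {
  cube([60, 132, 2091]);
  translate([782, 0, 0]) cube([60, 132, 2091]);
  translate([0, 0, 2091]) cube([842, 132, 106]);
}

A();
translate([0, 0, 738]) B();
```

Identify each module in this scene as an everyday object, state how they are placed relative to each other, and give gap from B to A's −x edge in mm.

A is a table. B is a door frame. The door frame is on top of the table. The gap from the door frame to the table's −x edge is 0 mm.

The door frame's min-x is at 0; the table's min-x is 0; gap = 0 mm.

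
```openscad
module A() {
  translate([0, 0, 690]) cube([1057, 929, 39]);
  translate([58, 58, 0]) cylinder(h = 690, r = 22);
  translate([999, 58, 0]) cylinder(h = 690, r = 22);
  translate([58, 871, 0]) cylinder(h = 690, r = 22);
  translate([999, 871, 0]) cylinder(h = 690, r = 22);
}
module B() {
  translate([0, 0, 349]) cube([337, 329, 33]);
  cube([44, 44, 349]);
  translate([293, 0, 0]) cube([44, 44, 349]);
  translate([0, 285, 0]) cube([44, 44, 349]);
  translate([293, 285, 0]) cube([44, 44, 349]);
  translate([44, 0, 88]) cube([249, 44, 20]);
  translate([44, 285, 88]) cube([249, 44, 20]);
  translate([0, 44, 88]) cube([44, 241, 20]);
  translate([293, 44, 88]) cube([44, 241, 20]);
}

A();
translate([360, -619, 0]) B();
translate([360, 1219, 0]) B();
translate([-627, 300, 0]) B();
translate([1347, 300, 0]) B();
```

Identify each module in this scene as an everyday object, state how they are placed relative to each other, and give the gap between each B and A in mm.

Each stool's nearest face is 290 mm from the table's bounding box.

A is a table. B is a stool. Four stools sit around the table at the −y, +y, −x, +x sides. The gap between each stool and the table is 290 mm.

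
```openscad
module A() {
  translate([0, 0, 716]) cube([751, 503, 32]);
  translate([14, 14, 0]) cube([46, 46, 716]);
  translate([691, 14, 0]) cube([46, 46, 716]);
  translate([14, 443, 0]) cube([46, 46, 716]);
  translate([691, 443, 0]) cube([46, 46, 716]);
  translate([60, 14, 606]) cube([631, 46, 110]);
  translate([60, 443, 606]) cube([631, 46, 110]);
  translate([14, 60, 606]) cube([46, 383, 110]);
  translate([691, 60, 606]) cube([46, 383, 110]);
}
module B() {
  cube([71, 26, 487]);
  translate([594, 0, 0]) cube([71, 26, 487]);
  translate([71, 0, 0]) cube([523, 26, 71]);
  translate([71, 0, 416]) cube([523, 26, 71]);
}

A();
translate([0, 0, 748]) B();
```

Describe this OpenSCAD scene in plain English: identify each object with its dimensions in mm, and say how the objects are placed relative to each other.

A is a table with a 751×503 mm rectangular top, 32 mm thick, top surface at z = 748 mm, supported by four 46×46 mm square legs, each inset 14 mm from the nearest pair of top edges, running from the floor. Four apron rails, 46 mm thick and 110 mm tall, run between adjacent legs with their top edges flush with the underside of the top and their outer faces flush with the legs' outer faces.

B is a picture frame with a 523×345 mm rectangular opening (x by z) and a uniform 71 mm border on every side. Frame depth is 26 mm along y. It is built from two vertical stiles running the full outside height and two horizontal rails spanning the gap between the stiles.

The picture frame is on top of the table.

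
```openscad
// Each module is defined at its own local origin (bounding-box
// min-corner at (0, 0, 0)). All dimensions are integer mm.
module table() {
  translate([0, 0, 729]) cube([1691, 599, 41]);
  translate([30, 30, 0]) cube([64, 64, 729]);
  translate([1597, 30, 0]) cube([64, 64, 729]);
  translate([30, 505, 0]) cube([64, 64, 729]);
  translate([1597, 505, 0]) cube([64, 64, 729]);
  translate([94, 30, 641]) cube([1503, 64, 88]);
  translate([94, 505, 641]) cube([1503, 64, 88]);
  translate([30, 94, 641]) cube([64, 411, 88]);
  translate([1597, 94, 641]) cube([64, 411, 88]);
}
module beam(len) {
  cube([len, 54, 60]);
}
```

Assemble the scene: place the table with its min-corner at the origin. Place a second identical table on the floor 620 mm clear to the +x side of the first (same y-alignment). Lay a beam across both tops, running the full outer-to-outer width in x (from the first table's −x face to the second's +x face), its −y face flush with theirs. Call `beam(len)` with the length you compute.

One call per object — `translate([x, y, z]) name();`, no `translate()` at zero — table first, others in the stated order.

table();
translate([2311, 0, 0]) table();
translate([0, 0, 770]) beam(4002);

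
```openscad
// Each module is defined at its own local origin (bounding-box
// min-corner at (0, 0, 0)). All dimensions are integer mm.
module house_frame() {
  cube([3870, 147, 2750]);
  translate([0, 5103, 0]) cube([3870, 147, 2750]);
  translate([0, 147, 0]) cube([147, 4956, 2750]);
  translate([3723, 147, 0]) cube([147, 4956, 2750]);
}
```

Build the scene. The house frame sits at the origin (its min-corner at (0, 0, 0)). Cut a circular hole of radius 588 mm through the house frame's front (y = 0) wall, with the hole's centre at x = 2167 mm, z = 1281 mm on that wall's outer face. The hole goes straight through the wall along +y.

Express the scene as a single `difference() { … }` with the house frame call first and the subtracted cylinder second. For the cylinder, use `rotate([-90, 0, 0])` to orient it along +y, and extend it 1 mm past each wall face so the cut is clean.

difference() {
  house_frame();
  translate([2167, -1, 1281]) rotate([-90, 0, 0]) cylinder(h = 149, r = 588);
}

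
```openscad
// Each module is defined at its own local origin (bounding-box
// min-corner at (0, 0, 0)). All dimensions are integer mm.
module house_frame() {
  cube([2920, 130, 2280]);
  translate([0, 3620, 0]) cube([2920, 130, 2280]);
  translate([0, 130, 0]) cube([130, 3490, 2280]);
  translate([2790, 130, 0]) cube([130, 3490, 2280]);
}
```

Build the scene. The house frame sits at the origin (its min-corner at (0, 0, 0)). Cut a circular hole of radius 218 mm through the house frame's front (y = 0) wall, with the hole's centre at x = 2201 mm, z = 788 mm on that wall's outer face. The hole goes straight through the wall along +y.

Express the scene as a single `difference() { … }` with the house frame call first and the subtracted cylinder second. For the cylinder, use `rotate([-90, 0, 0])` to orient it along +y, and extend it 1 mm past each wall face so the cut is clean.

difference() {
  house_frame();
  translate([2201, -1, 788]) rotate([-90, 0, 0]) cylinder(h = 132, r = 218);
}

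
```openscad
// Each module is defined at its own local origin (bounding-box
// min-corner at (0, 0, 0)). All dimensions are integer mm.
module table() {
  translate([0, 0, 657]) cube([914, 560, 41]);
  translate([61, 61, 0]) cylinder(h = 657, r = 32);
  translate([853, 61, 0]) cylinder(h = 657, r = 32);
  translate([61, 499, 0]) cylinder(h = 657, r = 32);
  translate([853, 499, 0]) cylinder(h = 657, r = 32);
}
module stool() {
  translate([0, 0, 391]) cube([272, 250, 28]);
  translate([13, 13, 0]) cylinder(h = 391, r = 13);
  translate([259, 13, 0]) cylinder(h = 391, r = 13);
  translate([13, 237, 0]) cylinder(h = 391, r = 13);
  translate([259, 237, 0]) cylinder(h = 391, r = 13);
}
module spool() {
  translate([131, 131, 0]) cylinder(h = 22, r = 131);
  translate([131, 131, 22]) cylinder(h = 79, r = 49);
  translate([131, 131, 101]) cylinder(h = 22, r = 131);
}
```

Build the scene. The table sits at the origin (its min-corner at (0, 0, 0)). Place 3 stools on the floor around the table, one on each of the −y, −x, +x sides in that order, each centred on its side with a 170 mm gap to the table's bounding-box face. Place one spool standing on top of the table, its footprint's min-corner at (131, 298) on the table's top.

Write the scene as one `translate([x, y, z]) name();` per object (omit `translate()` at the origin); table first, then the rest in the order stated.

table();
translate([321, -420, 0]) stool();
translate([-442, 155, 0]) stool();
translate([1084, 155, 0]) stool();
translate([131, 298, 698]) spool();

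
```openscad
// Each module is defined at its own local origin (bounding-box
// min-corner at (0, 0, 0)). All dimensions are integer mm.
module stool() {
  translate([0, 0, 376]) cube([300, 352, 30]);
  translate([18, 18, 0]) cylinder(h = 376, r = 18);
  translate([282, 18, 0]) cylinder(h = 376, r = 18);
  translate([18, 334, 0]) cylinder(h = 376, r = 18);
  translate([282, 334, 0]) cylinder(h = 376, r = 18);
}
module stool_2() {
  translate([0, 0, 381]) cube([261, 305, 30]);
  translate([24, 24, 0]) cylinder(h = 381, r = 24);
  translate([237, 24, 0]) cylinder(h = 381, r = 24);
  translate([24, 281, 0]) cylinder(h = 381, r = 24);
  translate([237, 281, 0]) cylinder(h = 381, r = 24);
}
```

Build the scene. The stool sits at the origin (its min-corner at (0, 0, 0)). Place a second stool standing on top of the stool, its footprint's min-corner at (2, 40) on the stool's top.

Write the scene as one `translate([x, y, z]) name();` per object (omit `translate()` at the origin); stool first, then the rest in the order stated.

stool();
translate([2, 40, 406]) stool_2();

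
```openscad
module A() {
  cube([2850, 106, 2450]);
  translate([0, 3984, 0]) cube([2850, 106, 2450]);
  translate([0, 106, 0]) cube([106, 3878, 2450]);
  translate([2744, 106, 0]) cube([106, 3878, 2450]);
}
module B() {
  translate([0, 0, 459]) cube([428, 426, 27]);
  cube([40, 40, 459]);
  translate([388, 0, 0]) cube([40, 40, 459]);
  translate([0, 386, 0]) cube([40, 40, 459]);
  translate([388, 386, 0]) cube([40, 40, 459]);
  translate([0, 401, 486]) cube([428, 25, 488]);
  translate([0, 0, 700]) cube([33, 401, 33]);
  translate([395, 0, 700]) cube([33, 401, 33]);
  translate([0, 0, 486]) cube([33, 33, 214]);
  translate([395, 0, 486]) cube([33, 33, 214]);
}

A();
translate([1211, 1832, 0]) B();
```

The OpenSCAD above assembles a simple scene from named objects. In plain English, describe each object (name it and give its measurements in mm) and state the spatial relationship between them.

A is the wall frame of a small rectangular building: four walls, each 2450 mm tall and 106 mm thick, enclosing a footprint 2850 mm (x) by 4090 mm (y) outside-to-outside, with no floor or roof. The front and back walls (the −y and +y sides) span the full width; the two side walls fit between them.

B is a chair: 428×426 mm seat, 27 mm thick, top at z = 486 mm, on four 40 mm square corner legs flush with the seat edges. A 25 mm thick backrest slab spans the full seat width, extending 488 mm above the seat top, its back face flush with the seat's +y edge. Two armrests of 33×33 mm section run along each side from the seat's front edge to the front of the backrest, top faces 247 mm above the seat top and outer faces flush with the seat's x-edges; a 33×33 mm post under the front of each armrest stands on the seat at the front corner.

The chair sits inside the house frame, centred.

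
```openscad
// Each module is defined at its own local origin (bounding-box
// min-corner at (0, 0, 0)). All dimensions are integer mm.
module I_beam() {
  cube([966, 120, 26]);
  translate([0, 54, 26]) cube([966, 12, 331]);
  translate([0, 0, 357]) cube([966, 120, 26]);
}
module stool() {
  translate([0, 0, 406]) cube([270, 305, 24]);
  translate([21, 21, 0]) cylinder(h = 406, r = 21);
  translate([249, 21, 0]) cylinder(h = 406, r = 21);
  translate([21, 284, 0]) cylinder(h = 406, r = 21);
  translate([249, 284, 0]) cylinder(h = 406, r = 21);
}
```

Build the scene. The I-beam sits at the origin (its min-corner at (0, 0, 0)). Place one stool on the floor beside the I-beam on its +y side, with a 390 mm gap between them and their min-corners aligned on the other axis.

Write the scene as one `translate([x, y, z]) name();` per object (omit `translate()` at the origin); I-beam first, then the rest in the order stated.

I_beam();
translate([0, 510, 0]) stool();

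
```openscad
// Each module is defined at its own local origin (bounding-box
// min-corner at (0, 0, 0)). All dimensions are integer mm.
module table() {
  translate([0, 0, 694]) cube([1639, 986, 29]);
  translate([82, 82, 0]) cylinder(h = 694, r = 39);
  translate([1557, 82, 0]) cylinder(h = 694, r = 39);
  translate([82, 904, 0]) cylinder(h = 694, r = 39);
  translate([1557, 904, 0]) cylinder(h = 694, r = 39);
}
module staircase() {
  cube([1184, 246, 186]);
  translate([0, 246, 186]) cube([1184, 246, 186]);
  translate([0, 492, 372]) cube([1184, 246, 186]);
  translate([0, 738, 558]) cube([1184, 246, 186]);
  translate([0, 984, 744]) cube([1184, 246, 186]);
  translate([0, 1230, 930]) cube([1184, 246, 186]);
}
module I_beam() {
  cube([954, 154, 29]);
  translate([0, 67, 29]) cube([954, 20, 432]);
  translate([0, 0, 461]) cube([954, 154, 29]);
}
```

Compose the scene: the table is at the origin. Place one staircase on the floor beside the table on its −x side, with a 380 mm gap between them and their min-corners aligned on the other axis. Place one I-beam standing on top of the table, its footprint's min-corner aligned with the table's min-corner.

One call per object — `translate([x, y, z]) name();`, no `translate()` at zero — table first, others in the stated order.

table();
translate([-1564, 0, 0]) staircase();
translate([0, 0, 723]) I_beam();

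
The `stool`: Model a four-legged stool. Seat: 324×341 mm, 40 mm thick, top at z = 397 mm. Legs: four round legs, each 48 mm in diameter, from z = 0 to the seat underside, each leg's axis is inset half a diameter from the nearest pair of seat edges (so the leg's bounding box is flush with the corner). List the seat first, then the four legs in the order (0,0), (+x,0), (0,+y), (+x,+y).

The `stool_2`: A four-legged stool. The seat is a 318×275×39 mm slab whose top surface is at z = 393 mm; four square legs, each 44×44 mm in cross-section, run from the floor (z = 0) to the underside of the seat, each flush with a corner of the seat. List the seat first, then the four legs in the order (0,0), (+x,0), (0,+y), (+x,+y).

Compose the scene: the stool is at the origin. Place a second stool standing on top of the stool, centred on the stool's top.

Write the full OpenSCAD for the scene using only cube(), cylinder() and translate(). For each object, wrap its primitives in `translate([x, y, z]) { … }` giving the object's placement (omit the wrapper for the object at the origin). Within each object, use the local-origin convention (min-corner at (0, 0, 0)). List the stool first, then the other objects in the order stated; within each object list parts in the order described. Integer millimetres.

translate([0, 0, 357]) cube([324, 341, 40]);
translate([24, 24, 0]) cylinder(h = 357, r = 24);
translate([300, 24, 0]) cylinder(h = 357, r = 24);
translate([24, 317, 0]) cylinder(h = 357, r = 24);
translate([300, 317, 0]) cylinder(h = 357, r = 24);
translate([3, 33, 397]) {
  translate([0, 0, 354]) cube([318, 275, 39]);
  cube([44, 44, 354]);
  translate([274, 0, 0]) cube([44, 44, 354]);
  translate([0, 231, 0]) cube([44, 44, 354]);
  translate([274, 231, 0]) cube([44, 44, 354]);
}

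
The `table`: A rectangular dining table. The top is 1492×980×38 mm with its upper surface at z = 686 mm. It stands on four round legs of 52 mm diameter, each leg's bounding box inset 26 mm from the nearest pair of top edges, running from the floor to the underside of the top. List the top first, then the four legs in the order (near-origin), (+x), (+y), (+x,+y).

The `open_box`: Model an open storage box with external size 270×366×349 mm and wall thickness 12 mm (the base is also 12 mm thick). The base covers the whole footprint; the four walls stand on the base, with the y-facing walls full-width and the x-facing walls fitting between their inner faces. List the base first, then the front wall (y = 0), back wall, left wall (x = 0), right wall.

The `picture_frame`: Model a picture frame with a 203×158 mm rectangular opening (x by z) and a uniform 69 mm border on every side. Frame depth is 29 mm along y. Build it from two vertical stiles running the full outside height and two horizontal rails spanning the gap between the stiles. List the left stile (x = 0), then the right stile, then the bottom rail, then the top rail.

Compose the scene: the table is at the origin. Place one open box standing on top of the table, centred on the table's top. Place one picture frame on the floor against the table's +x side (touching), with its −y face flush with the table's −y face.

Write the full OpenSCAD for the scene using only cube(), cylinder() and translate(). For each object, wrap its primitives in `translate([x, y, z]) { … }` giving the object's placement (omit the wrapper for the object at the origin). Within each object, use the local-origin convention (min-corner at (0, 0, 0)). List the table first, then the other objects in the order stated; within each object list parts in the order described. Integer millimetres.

translate([0, 0, 648]) cube([1492, 980, 38]);
translate([52, 52, 0]) cylinder(h = 648, r = 26);
translate([1440, 52, 0]) cylinder(h = 648, r = 26);
translate([52, 928, 0]) cylinder(h = 648, r = 26);
translate([1440, 928, 0]) cylinder(h = 648, r = 26);
translate([611, 307, 686]) {
  cube([270, 366, 12]);
  translate([0, 0, 12]) cube([270, 12, 337]);
  translate([0, 354, 12]) cube([270, 12, 337]);
  translate([0, 12, 12]) cube([12, 342, 337]);
  translate([258, 12, 12]) cube([12, 342, 337]);
}
translate([1492, 0, 0]) {
  cube([69, 29, 296]);
  translate([272, 0, 0]) cube([69, 29, 296]);
  translate([69, 0, 0]) cube([203, 29, 69]);
  translate([69, 0, 227]) cube([203, 29, 69]);
}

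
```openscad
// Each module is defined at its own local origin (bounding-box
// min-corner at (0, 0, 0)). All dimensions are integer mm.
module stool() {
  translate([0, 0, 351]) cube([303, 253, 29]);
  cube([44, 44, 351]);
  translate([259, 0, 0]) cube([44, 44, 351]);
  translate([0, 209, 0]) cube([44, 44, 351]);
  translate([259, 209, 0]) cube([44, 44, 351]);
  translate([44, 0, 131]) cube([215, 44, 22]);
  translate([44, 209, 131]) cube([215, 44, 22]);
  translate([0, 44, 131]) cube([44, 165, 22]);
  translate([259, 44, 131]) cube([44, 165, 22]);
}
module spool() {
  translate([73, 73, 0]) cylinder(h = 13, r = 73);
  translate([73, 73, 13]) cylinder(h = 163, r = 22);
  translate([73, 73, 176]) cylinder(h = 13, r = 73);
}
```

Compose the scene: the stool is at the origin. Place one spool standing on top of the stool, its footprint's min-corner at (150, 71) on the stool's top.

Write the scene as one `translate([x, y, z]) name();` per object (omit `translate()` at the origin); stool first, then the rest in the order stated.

stool();
translate([150, 71, 380]) spool();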